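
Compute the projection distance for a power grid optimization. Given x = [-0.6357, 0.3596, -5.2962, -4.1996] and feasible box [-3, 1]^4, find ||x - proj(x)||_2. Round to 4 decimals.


Project each component onto [-3, 1].
clip(-0.6357) = -0.6357, clip(0.3596) = 0.3596, clip(-5.2962) = -3.0, clip(-4.1996) = -3.0
Projection = [-0.6357, 0.3596, -3.0, -3.0]
Squared diffs: [0.0, 0.0, 5.2725, 1.439]
Distance = sqrt(6.7115) = 2.5907


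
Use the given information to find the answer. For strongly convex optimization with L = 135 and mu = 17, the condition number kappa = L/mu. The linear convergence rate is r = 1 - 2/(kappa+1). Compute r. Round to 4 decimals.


Step 1: Compute the condition number.
kappa = L/mu = 135/17 = 7.9412
Step 2: Compute the convergence rate.
r = 1 - 2/(kappa + 1) = 1 - 2*mu/(L + mu) = (L - mu)/(L + mu) = 118/152 = 0.7763


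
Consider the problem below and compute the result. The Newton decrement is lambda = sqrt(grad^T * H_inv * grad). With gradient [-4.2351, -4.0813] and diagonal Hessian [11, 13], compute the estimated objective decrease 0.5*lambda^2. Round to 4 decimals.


Step 1: H is diagonal, so H^(-1) * g = [-0.385, -0.3139].
Step 2: g^T H^(-1) g = sum_i g_i^2 / H_ii
  = (-4.2351)^2/11 + (-4.0813)^2/13
  = 1.6306 + 1.2813 = 2.9119
Step 3: Objective decrease = 0.5 * g^T H^(-1) g = 1.4559


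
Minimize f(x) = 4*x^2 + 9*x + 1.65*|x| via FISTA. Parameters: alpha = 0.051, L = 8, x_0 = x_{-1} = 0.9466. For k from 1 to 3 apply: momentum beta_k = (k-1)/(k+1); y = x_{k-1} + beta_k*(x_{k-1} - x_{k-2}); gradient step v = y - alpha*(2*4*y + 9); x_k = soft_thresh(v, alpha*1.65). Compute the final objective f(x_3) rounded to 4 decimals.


FISTA on f(x) = 4*x^2 + 9*x + 1.65*|x|
L = 8, alpha = 0.051
Iteration 1: beta = 0.0, y = 0.9466 + 0.0*(0.9466 - 0.9466) = 0.9466
  grad(y) = 16.5728, v = y - alpha*grad = 0.1014
  prox(v) = soft_thresh(0.1014, 0.0842) = 0.0172
Iteration 2: beta = 0.3333, y = 0.0172 + 0.3333*(0.0172 - 0.9466) = -0.2926
  grad(y) = 6.6596, v = y - alpha*grad = -0.6322
  prox(v) = soft_thresh(-0.6322, 0.0842) = -0.548
Iteration 3: beta = 0.5, y = -0.548 + 0.5*(-0.548 - 0.0172) = -0.8307
  grad(y) = 2.3546, v = y - alpha*grad = -0.9508
  prox(v) = soft_thresh(-0.9508, 0.0842) = -0.8666
f(x_3) = 4*(-0.8666)^2 + 9*(-0.8666) + 1.65*|-0.8666| = -3.3655


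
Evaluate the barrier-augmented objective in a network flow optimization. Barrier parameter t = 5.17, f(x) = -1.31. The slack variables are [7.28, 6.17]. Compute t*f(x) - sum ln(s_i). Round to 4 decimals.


Step 1: Compute log-barrier.
ln values: [1.9851, 1.8197]
phi = -(1.9851 + 1.8197) = -3.8048
Step 2: Compute augmented objective.
t*f(x) = 5.17*-1.31 = -6.7727
Total = -6.7727 - 3.8048 = -10.5775


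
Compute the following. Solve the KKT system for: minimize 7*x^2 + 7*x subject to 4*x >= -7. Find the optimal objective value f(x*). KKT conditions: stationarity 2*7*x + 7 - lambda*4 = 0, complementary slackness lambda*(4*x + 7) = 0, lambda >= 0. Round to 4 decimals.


Step 1: Try lambda = 0 (constraint inactive).
Stationarity: 2*7*x + 7 = 0
x* = -7/(2*7) = -0.5
Check constraint: 4*-0.5 = -2.0 >= -7 -- satisfied.
Step 2: Compute optimal value.
f(x*) = 7*(-0.5)^2 + 7*(-0.5) = -1.75


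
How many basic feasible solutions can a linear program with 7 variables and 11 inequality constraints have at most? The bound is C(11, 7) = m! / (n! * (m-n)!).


Each vertex corresponds to some choice of n active constraints out of m, so the number of vertices is at most C(m, n) = m! / (n!(m-n)!).
m = 11, n = 7
Numerator: 11 * 10 * 9 * 8 * 7 * 6 * 5
Denominator: 7! = 5040
C(11, 7) = 330


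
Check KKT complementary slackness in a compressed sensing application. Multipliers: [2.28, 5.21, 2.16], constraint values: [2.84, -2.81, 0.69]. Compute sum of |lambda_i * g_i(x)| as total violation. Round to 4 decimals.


KKT complementary slackness check:
lambda_1 * g_1 = 2.28 * 2.84 = 6.4752
lambda_2 * g_2 = 5.21 * -2.81 = -14.6401
lambda_3 * g_3 = 2.16 * 0.69 = 1.4904
Total violation = 6.4752 + 14.6401 + 1.4904 = 22.6057


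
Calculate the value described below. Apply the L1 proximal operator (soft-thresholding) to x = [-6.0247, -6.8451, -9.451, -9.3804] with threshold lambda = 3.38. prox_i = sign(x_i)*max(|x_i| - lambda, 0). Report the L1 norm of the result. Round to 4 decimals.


Soft-thresholding with lambda = 3.38:
prox(-6.0247) = sign(-6.0247)*max(|-6.0247| - 3.38, 0) = -2.6447
prox(-6.8451) = sign(-6.8451)*max(|-6.8451| - 3.38, 0) = -3.4651
prox(-9.451) = sign(-9.451)*max(|-9.451| - 3.38, 0) = -6.071
prox(-9.3804) = sign(-9.3804)*max(|-9.3804| - 3.38, 0) = -6.0004
prox(x) = [-2.6447, -3.4651, -6.071, -6.0004]
||prox(x)||_1 = 2.6447 + 3.4651 + 6.071 + 6.0004 = 18.1812


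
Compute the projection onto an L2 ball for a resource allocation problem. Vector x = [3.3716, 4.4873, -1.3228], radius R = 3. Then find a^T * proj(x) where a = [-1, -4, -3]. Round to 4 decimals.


Step 1: Compute ||x|| (intermediates to 6 decimals).
||x|| = sqrt(3.3716^2 + 4.4873^2 + (-1.3228)^2) = 5.766572
Step 2: Project.
Since ||x|| > R, scale = R/||x|| = 3/5.766572 = 0.52024, proj(x) = scale * x
proj(x) = [1.754041, 2.334473, -0.688173]
Step 3: Dot product.
a^T * proj(x) = -1*1.754041 - 4*2.334473 - 3*(-0.688173) = -9.0274


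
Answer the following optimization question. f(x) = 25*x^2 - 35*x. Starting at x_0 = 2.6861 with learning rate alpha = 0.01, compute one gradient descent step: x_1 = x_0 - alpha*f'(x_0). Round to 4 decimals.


We compute the gradient at x_0 and apply the update.
f'(x) = 50*x - 35
f'(2.6861) = 50*2.6861 - 35 = 99.305
x_1 = 2.6861 - 0.01*99.305 = 1.6931


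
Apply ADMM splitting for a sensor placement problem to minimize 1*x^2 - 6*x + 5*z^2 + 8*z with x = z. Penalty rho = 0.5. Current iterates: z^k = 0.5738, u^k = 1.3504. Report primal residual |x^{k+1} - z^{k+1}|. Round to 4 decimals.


ADMM iteration with rho = 0.5, z^k = 0.5738, u^k = 1.3504
Step 1: x-update.
Minimize 1*x^2 - 6*x + (0.5/2)*(x - 0.5738 + 1.3504)^2
FOC: (2*1 + 0.5)*x = 6 + 0.5*(0.5738 - 1.3504)
x^{k+1} = 2.2447
Step 2: z-update.
Minimize 5*z^2 + 8*z + (0.5/2)*(2.2447 - z + 1.3504)^2
FOC: (2*5 + 0.5)*z = -8 + 0.5*(2.2447 + 1.3504)
z^{k+1} = -0.5907
Step 3: u-update.
u^{k+1} = 1.3504 + 2.2447 + 0.5907 = 4.1858
Step 4: Primal residual = |2.2447 + 0.5907| = 2.8354


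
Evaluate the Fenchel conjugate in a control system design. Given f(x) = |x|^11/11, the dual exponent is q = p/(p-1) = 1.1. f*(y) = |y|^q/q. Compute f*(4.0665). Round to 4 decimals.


The conjugate exponent q satisfies 1/p + 1/q = 1.
p = 11, so q = 11/(11 - 1) = 1.1
|y|^q = 4.0665^1.1 = 4.6789
f*(4.0665) = 4.6789 / 1.1 = 4.2535


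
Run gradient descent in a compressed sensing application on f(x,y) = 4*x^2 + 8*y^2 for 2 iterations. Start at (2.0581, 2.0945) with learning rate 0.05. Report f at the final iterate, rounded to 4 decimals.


Gradient descent on f(x,y) = 4*x^2 + 8*y^2.
Starting point: (2.0581, 2.0945), alpha = 0.05
Step 1: grad_x = 2*4*2.0581 = 16.4648, grad_y = 2*8*2.0945 = 33.512
  x_1 = 2.0581 - 0.05*16.4648 = 1.2349
  y_1 = 2.0945 - 0.05*33.512 = 0.4189
Step 2: grad_x = 2*4*1.2349 = 9.8789, grad_y = 2*8*0.4189 = 6.7024
  x_2 = 1.2349 - 0.05*9.8789 = 0.7409
  y_2 = 0.4189 - 0.05*6.7024 = 0.0838
f(0.7409, 0.0838) = 4*0.7409^2 + 8*0.0838^2 = 2.252


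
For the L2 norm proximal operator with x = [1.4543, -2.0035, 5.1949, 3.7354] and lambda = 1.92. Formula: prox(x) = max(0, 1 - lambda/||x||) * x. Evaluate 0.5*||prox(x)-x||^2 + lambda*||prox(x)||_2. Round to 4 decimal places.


Step 1: Compute ||x||.
||x|| = 6.8607
Step 2: Compute scaling factor.
scale = max(0, 1 - 1.92/6.8607) = 0.7201
Step 3: prox(x) = [1.0473, -1.4428, 3.7411, 2.69]
||prox(x)|| = 4.9407
Step 4: Proximal objective.
0.5*||prox-x||^2 = 1.8432
lambda*||prox|| = 9.4861
Total = 11.3293


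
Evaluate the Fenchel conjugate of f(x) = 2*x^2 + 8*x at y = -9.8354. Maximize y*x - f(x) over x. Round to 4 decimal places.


f*(y) = sup_x {y*x - a*x^2 - b*x} = sup_x {(y-b)*x - a*x^2}
FOC: (y - b) - 2a*x = 0 => x* = (y - b)/(2a)
x* = (-9.8354 - 8)/(2*2) = -4.4589
f*(-9.8354) = (y-b)^2/(4a) = (-9.8354 - 8)^2/(4*2)
= 318.1015/8 = 39.7627


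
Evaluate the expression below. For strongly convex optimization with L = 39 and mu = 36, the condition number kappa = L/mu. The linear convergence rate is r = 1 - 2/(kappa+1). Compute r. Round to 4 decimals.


Step 1: Compute the condition number.
kappa = L/mu = 39/36 = 1.0833
Step 2: Compute the convergence rate.
r = 1 - 2/(kappa + 1) = 1 - 2*mu/(L + mu) = (L - mu)/(L + mu) = 3/75 = 0.04


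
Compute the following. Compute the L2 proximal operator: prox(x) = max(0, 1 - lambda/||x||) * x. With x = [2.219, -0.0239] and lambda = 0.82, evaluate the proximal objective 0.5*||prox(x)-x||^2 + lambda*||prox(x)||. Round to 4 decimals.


Step 1: Compute ||x||.
||x|| = 2.2191
Step 2: Compute scaling factor.
scale = max(0, 1 - 0.82/2.2191) = 0.6305
Step 3: prox(x) = [1.399, -0.0151]
||prox(x)|| = 1.3991
Step 4: Proximal objective.
0.5*||prox-x||^2 = 0.3362
lambda*||prox|| = 1.1473
Total = 1.4835


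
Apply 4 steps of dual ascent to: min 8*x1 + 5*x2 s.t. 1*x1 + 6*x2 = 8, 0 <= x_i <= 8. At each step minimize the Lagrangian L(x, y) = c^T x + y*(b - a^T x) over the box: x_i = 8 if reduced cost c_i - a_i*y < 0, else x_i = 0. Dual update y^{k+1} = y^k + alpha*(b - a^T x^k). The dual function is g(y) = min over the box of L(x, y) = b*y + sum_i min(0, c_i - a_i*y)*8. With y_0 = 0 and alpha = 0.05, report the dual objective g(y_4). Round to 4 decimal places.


Dual ascent for LP: min 8*x1 + 5*x2, 1*x1 + 6*x2 = 8, 0 <= x_i <= 8
Step 1: y^k = 0.0, reduced costs: (8.0, 5.0)
  x^k = (0.0, 0.0), subgradient = b - a^T x = 8.0
  y^{k+1} = 0.0 + 0.05*8.0 = 0.4
Step 2: y^k = 0.4, reduced costs: (7.6, 2.6)
  x^k = (0.0, 0.0), subgradient = b - a^T x = 8.0
  y^{k+1} = 0.4 + 0.05*8.0 = 0.8
Step 3: y^k = 0.8, reduced costs: (7.2, 0.2)
  x^k = (0.0, 0.0), subgradient = b - a^T x = 8.0
  y^{k+1} = 0.8 + 0.05*8.0 = 1.2
Step 4: y^k = 1.2, reduced costs: (6.8, -2.2)
  x^k = (0.0, 8.0), subgradient = b - a^T x = -40.0
  y^{k+1} = 1.2 + 0.05*-40.0 = -0.8
Dual objective at y_4 = -0.8: reduced costs (8.8, 9.8), box minimizer x = (0.0, 0.0)
g(y_4) = b*y + (c1 - a1*y)*x1 + (c2 - a2*y)*x2 = 8*(-0.8) + 8.8*0.0 + 9.8*0.0 = -6.4 + 0.0 + 0.0 = -6.4


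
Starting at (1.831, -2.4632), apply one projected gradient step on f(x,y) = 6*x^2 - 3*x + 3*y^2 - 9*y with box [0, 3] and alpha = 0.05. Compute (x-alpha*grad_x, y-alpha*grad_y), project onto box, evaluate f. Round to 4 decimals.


Step 1: Compute gradient at (1.831, -2.4632).
grad_x = 2*6*1.831 - 3 = 18.972
grad_y = 2*3*-2.4632 - 9 = -23.7792
Step 2: Gradient step.
x_raw = 1.831 - 0.05*18.972 = 0.8824
y_raw = -2.4632 - 0.05*-23.7792 = -1.2742
Step 3: Project onto [0, 3].
x_proj = clip(0.8824) = 0.8824
y_proj = clip(-1.2742) = 0.0
Step 4: Evaluate f.
f(0.8824, 0.0) = 2.0246


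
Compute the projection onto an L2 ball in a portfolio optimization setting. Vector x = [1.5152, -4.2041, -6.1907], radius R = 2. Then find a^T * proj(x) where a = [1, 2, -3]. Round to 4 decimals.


Step 1: Compute ||x|| (intermediates to 6 decimals).
||x|| = sqrt(1.5152^2 + (-4.2041)^2 + (-6.1907)^2) = 7.63512
Step 2: Project.
Since ||x|| > R, scale = R/||x|| = 2/7.63512 = 0.261947, proj(x) = scale * x
proj(x) = [0.396902, -1.101251, -1.621635]
Step 3: Dot product.
a^T * proj(x) = 1*0.396902 + 2*(-1.101251) - 3*(-1.621635) = 3.0593


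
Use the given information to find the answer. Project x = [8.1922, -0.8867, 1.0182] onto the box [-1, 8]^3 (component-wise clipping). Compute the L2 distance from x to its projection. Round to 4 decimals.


Project each component onto [-1, 8].
clip(8.1922) = 8.0, clip(-0.8867) = -0.8867, clip(1.0182) = 1.0182
Projection = [8.0, -0.8867, 1.0182]
Squared diffs: [0.0369, 0.0, 0.0]
Distance = sqrt(0.0369) = 0.1922


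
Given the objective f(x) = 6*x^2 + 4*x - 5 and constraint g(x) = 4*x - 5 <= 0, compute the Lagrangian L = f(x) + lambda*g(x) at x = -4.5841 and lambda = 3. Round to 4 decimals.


Step 1: Evaluate f(x).
f(-4.5841) = 6*(-4.5841)^2 + 4*(-4.5841) - 5 = 102.7474
Step 2: Evaluate g(x).
g(-4.5841) = 4*-4.5841 - 5 = -23.3364
Step 3: Compute Lagrangian.
L = 102.7474 + 3*-23.3364 = 32.7382


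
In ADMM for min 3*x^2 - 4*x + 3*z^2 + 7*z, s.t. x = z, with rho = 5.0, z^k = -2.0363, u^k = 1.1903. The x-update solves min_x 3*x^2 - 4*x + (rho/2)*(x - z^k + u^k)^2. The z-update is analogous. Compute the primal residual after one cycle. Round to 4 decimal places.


ADMM iteration with rho = 5.0, z^k = -2.0363, u^k = 1.1903
Step 1: x-update.
Minimize 3*x^2 - 4*x + (5.0/2)*(x + 2.0363 + 1.1903)^2
FOC: (2*3 + 5.0)*x = 4 + 5.0*(-2.0363 - 1.1903)
x^{k+1} = -1.103
Step 2: z-update.
Minimize 3*z^2 + 7*z + (5.0/2)*(-1.103 - z + 1.1903)^2
FOC: (2*3 + 5.0)*z = -7 + 5.0*(-1.103 + 1.1903)
z^{k+1} = -0.5967
Step 3: u-update.
u^{k+1} = 1.1903 - 1.103 + 0.5967 = 0.684
Step 4: Primal residual = |-1.103 + 0.5967| = 0.5063


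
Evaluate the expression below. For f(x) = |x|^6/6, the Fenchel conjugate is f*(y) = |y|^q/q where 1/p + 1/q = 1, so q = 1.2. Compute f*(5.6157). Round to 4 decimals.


The conjugate exponent q satisfies 1/p + 1/q = 1.
p = 6, so q = 6/(6 - 1) = 1.2
|y|^q = 5.6157^1.2 = 7.9302
f*(5.6157) = 7.9302 / 1.2 = 6.6085


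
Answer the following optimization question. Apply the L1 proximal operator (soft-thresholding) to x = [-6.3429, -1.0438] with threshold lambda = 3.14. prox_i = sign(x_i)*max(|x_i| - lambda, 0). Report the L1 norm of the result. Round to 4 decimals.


Soft-thresholding with lambda = 3.14:
prox(-6.3429) = sign(-6.3429)*max(|-6.3429| - 3.14, 0) = -3.2029
prox(-1.0438) = sign(-1.0438)*max(|-1.0438| - 3.14, 0) = 0.0
prox(x) = [-3.2029, 0.0]
||prox(x)||_1 = 3.2029 + 0.0 = 3.2029


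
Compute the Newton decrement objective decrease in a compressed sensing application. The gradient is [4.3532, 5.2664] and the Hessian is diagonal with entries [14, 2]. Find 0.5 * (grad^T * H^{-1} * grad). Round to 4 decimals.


Step 1: H is diagonal, so H^(-1) * g = [0.3109, 2.6332].
Step 2: g^T H^(-1) g = sum_i g_i^2 / H_ii
  = (4.3532)^2/14 + (5.2664)^2/2
  = 1.3536 + 13.8675 = 15.2211
Step 3: Objective decrease = 0.5 * g^T H^(-1) g = 7.6105


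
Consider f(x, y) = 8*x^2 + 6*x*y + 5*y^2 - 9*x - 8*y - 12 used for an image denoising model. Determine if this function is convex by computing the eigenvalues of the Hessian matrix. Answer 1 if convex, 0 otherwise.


The Hessian of f(x,y) = 8*x^2 + 6*x*y + 5*y^2 - 9*x - 8*y - 12 is:
H = [[16, 6], [6, 10]]
Trace = 16 + 10 = 26
Determinant = 16*10 - (6)^2 = 124
Discriminant = (26)^2 - 4*124 = 180.0
Eigenvalues: lambda_1 = 6.2918, lambda_2 = 19.7082
The function is convex.

1


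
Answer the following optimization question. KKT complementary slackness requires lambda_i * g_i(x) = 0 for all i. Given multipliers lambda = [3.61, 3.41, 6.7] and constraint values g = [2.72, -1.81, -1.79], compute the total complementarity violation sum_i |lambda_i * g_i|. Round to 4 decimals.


KKT complementary slackness check:
lambda_1 * g_1 = 3.61 * 2.72 = 9.8192
lambda_2 * g_2 = 3.41 * -1.81 = -6.1721
lambda_3 * g_3 = 6.7 * -1.79 = -11.993
Total violation = 9.8192 + 6.1721 + 11.993 = 27.9843


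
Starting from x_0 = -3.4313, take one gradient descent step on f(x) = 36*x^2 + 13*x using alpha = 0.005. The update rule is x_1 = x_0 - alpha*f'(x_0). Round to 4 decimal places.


We compute the gradient at x_0 and apply the update.
f'(x) = 72*x + 13
f'(-3.4313) = 72*-3.4313 + 13 = -234.0536
x_1 = -3.4313 - 0.005*-234.0536 = -2.261


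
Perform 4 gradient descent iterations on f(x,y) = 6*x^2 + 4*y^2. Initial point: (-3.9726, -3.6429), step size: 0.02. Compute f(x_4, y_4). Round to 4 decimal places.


Gradient descent on f(x,y) = 6*x^2 + 4*y^2.
Starting point: (-3.9726, -3.6429), alpha = 0.02
Step 1: grad_x = 2*6*-3.9726 = -47.6712, grad_y = 2*4*-3.6429 = -29.1432
  x_1 = -3.9726 - 0.02*-47.6712 = -3.0192
  y_1 = -3.6429 - 0.02*-29.1432 = -3.06
Step 2: grad_x = 2*6*-3.0192 = -36.2301, grad_y = 2*4*-3.06 = -24.4803
  x_2 = -3.0192 - 0.02*-36.2301 = -2.2946
  y_2 = -3.06 - 0.02*-24.4803 = -2.5704
Step 3: grad_x = 2*6*-2.2946 = -27.5349, grad_y = 2*4*-2.5704 = -20.5634
  x_3 = -2.2946 - 0.02*-27.5349 = -1.7439
  y_3 = -2.5704 - 0.02*-20.5634 = -2.1592
Step 4: grad_x = 2*6*-1.7439 = -20.9265, grad_y = 2*4*-2.1592 = -17.2733
  x_4 = -1.7439 - 0.02*-20.9265 = -1.3253
  y_4 = -2.1592 - 0.02*-17.2733 = -1.8137
f(-1.3253, -1.8137) = 6*(-1.3253)^2 + 4*(-1.8137)^2 = 23.6972


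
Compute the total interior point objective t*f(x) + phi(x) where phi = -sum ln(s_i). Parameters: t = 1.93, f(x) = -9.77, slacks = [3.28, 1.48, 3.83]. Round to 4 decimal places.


Step 1: Compute log-barrier.
ln values: [1.1878, 0.392, 1.3429]
phi = -(1.1878 + 0.392 + 1.3429) = -2.9228
Step 2: Compute augmented objective.
t*f(x) = 1.93*-9.77 = -18.8561
Total = -18.8561 - 2.9228 = -21.7789


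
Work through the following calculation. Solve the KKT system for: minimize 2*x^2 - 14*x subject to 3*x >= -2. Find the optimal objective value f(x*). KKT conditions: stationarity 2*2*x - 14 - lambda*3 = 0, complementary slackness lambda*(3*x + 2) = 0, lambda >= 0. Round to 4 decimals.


Step 1: Try lambda = 0 (constraint inactive).
Stationarity: 2*2*x - 14 = 0
x* = 14/(2*2) = 3.5
Check constraint: 3*3.5 = 10.5 >= -2 -- satisfied.
Step 2: Compute optimal value.
f(x*) = 2*3.5^2 - 14*3.5 = -24.5


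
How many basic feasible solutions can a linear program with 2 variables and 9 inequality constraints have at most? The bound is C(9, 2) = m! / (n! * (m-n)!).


Each vertex corresponds to some choice of n active constraints out of m, so the number of vertices is at most C(m, n) = m! / (n!(m-n)!).
m = 9, n = 2
Numerator: 9 * 8
Denominator: 2! = 2
C(9, 2) = 36


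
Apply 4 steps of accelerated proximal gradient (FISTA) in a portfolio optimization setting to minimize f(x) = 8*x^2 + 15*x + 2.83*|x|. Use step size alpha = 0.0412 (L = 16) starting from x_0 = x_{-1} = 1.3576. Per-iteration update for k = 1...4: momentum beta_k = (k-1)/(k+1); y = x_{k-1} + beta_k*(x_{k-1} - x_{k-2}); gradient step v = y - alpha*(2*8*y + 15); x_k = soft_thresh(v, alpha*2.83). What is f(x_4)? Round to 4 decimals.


FISTA on f(x) = 8*x^2 + 15*x + 2.83*|x|
L = 16, alpha = 0.0412
Iteration 1: beta = 0.0, y = 1.3576 + 0.0*(1.3576 - 1.3576) = 1.3576
  grad(y) = 36.7216, v = y - alpha*grad = -0.1553
  prox(v) = soft_thresh(-0.1553, 0.1166) = -0.0387
Iteration 2: beta = 0.3333, y = -0.0387 + 0.3333*(-0.0387 - 1.3576) = -0.5042
  grad(y) = 6.9331, v = y - alpha*grad = -0.7898
  prox(v) = soft_thresh(-0.7898, 0.1166) = -0.6732
Iteration 3: beta = 0.5, y = -0.6732 + 0.5*(-0.6732 + 0.0387) = -0.9905
  grad(y) = -0.8476, v = y - alpha*grad = -0.9556
  prox(v) = soft_thresh(-0.9556, 0.1166) = -0.839
Iteration 4: beta = 0.6, y = -0.839 + 0.6*(-0.839 + 0.6732) = -0.9384
  grad(y) = -0.0143, v = y - alpha*grad = -0.9378
  prox(v) = soft_thresh(-0.9378, 0.1166) = -0.8212
f(x_4) = 8*(-0.8212)^2 + 15*(-0.8212) + 2.83*|-0.8212| = -4.599


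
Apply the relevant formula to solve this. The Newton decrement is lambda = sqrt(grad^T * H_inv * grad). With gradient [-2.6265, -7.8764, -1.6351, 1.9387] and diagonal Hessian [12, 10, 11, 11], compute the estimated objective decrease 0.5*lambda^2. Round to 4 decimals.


Step 1: H is diagonal, so H^(-1) * g = [-0.2189, -0.7876, -0.1486, 0.1762].
Step 2: g^T H^(-1) g = sum_i g_i^2 / H_ii
  = (-2.6265)^2/12 + (-7.8764)^2/10 + (-1.6351)^2/11 + (1.9387)^2/11
  = 0.5749 + 6.2038 + 0.2431 + 0.3417 = 7.3634
Step 3: Objective decrease = 0.5 * g^T H^(-1) g = 3.6817


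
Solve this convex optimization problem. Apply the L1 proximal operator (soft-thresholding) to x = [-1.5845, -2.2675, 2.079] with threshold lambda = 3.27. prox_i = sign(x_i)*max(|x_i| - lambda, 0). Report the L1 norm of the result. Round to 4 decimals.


Soft-thresholding with lambda = 3.27:
prox(-1.5845) = sign(-1.5845)*max(|-1.5845| - 3.27, 0) = 0.0
prox(-2.2675) = sign(-2.2675)*max(|-2.2675| - 3.27, 0) = 0.0
prox(2.079) = sign(2.079)*max(|2.079| - 3.27, 0) = 0.0
prox(x) = [0.0, 0.0, 0.0]
||prox(x)||_1 = 0.0 + 0.0 + 0.0 = 0.0


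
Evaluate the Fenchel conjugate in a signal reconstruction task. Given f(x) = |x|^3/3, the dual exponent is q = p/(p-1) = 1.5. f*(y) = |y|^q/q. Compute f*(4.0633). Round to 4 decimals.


The conjugate exponent q satisfies 1/p + 1/q = 1.
p = 3, so q = 3/(3 - 1) = 1.5
|y|^q = 4.0633^1.5 = 8.1906
f*(4.0633) = 8.1906 / 1.5 = 5.4604


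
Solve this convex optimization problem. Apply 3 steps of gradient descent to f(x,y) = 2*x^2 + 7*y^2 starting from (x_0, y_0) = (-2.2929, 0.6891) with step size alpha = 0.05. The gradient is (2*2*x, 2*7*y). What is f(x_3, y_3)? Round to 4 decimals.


Gradient descent on f(x,y) = 2*x^2 + 7*y^2.
Starting point: (-2.2929, 0.6891), alpha = 0.05
Step 1: grad_x = 2*2*-2.2929 = -9.1716, grad_y = 2*7*0.6891 = 9.6474
  x_1 = -2.2929 - 0.05*-9.1716 = -1.8343
  y_1 = 0.6891 - 0.05*9.6474 = 0.2067
Step 2: grad_x = 2*2*-1.8343 = -7.3373, grad_y = 2*7*0.2067 = 2.8942
  x_2 = -1.8343 - 0.05*-7.3373 = -1.4675
  y_2 = 0.2067 - 0.05*2.8942 = 0.062
Step 3: grad_x = 2*2*-1.4675 = -5.8698, grad_y = 2*7*0.062 = 0.8683
  x_3 = -1.4675 - 0.05*-5.8698 = -1.174
  y_3 = 0.062 - 0.05*0.8683 = 0.0186
f(-1.174, 0.0186) = 2*(-1.174)^2 + 7*0.0186^2 = 2.7588


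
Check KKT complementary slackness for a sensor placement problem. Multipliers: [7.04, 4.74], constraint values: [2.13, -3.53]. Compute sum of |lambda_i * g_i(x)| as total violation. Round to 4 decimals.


KKT complementary slackness check:
lambda_1 * g_1 = 7.04 * 2.13 = 14.9952
lambda_2 * g_2 = 4.74 * -3.53 = -16.7322
Total violation = 14.9952 + 16.7322 = 31.7274


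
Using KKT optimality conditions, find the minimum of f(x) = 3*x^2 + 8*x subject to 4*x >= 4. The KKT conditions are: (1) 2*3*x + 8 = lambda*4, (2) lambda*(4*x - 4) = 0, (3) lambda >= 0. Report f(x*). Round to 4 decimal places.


Step 1: Try lambda = 0 (constraint inactive).
x_unc = -8/(2*3) = -1.3333
Check: 4*-1.3333 = -5.3332 < 4 -- violated!
Step 2: Constraint must be active: 4*x = 4
x* = 4/4 = 1.0
lambda = (2*3*1.0 + 8)/4 = 3.5
Step 3: Compute optimal value.
f(x*) = 3*1.0^2 + 8*1.0 = 11.0


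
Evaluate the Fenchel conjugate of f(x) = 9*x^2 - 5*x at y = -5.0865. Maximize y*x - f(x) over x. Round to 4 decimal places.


f*(y) = sup_x {y*x - a*x^2 - b*x} = sup_x {(y-b)*x - a*x^2}
FOC: (y - b) - 2a*x = 0 => x* = (y - b)/(2a)
x* = (-5.0865 + 5)/(2*9) = -0.0048
f*(-5.0865) = (y-b)^2/(4a) = (-5.0865 + 5)^2/(4*9)
= 0.0075/36 = 0.0002


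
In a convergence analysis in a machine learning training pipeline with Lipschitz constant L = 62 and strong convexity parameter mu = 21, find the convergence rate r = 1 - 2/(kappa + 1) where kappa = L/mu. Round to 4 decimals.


Step 1: Compute the condition number.
kappa = L/mu = 62/21 = 2.9524
Step 2: Compute the convergence rate.
r = 1 - 2/(kappa + 1) = 1 - 2*mu/(L + mu) = (L - mu)/(L + mu) = 41/83 = 0.494


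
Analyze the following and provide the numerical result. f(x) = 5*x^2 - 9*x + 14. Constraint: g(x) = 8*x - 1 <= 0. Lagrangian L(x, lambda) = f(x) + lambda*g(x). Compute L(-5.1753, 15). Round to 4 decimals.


Step 1: Evaluate f(x).
f(-5.1753) = 5*(-5.1753)^2 - 9*(-5.1753) + 14 = 194.4964
Step 2: Evaluate g(x).
g(-5.1753) = 8*-5.1753 - 1 = -42.4024
Step 3: Compute Lagrangian.
L = 194.4964 + 15*-42.4024 = -441.5396


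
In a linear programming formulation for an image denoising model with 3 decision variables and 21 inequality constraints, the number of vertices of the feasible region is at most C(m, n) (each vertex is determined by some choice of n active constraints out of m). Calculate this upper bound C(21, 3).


Each vertex corresponds to some choice of n active constraints out of m, so the number of vertices is at most C(m, n) = m! / (n!(m-n)!).
m = 21, n = 3
Numerator: 21 * 20 * 19
Denominator: 3! = 6
C(21, 3) = 1330


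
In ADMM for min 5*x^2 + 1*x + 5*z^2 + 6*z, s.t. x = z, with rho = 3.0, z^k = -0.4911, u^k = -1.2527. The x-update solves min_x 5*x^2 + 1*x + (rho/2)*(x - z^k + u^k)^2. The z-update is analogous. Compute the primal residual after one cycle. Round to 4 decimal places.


ADMM iteration with rho = 3.0, z^k = -0.4911, u^k = -1.2527
Step 1: x-update.
Minimize 5*x^2 + 1*x + (3.0/2)*(x + 0.4911 - 1.2527)^2
FOC: (2*5 + 3.0)*x = -1 + 3.0*(-0.4911 + 1.2527)
x^{k+1} = 0.0988
Step 2: z-update.
Minimize 5*z^2 + 6*z + (3.0/2)*(0.0988 - z - 1.2527)^2
FOC: (2*5 + 3.0)*z = -6 + 3.0*(0.0988 - 1.2527)
z^{k+1} = -0.7278
Step 3: u-update.
u^{k+1} = -1.2527 + 0.0988 + 0.7278 = -0.4261
Step 4: Primal residual = |0.0988 + 0.7278| = 0.8266


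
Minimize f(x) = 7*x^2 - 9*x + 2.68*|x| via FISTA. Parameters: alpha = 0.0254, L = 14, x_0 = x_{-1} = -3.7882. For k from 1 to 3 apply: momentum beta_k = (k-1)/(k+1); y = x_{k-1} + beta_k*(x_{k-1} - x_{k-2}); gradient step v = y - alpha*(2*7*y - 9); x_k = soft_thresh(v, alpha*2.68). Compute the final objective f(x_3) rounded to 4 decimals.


FISTA on f(x) = 7*x^2 - 9*x + 2.68*|x|
L = 14, alpha = 0.0254
Iteration 1: beta = 0.0, y = -3.7882 + 0.0*(-3.7882 + 3.7882) = -3.7882
  grad(y) = -62.0348, v = y - alpha*grad = -2.2125
  prox(v) = soft_thresh(-2.2125, 0.0681) = -2.1444
Iteration 2: beta = 0.3333, y = -2.1444 + 0.3333*(-2.1444 + 3.7882) = -1.5965
  grad(y) = -31.3514, v = y - alpha*grad = -0.8002
  prox(v) = soft_thresh(-0.8002, 0.0681) = -0.7321
Iteration 3: beta = 0.5, y = -0.7321 + 0.5*(-0.7321 + 2.1444) = -0.026
  grad(y) = -9.3636, v = y - alpha*grad = 0.2119
  prox(v) = soft_thresh(0.2119, 0.0681) = 0.1438
f(x_3) = 7*0.1438^2 - 9*0.1438 + 2.68*|0.1438| = -0.764


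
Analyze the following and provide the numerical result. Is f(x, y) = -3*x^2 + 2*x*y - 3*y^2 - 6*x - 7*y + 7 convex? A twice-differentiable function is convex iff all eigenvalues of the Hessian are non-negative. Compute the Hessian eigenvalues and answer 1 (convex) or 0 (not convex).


The Hessian of f(x,y) = -3*x^2 + 2*x*y - 3*y^2 - 6*x - 7*y + 7 is:
H = [[-6, 2], [2, -6]]
Trace = -6 - 6 = -12
Determinant = -6*-6 - (2)^2 = 32
Discriminant = (-12)^2 - 4*32 = 16.0
Eigenvalues: lambda_1 = -8.0, lambda_2 = -4.0
The function is not convex.

0


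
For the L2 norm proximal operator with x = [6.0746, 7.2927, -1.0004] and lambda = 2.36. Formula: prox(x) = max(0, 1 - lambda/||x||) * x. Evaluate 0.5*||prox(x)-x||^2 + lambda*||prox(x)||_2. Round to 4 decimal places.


Step 1: Compute ||x||.
||x|| = 9.5438
Step 2: Compute scaling factor.
scale = max(0, 1 - 2.36/9.5438) = 0.7527
Step 3: prox(x) = [4.5725, 5.4894, -0.753]
||prox(x)|| = 7.1838
Step 4: Proximal objective.
0.5*||prox-x||^2 = 2.7848
lambda*||prox|| = 16.9538
Total = 19.7387


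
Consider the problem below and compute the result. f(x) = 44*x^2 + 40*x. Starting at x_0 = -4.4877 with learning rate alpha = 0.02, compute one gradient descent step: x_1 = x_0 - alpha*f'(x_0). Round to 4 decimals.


We compute the gradient at x_0 and apply the update.
f'(x) = 88*x + 40
f'(-4.4877) = 88*-4.4877 + 40 = -354.9176
x_1 = -4.4877 - 0.02*-354.9176 = 2.6107


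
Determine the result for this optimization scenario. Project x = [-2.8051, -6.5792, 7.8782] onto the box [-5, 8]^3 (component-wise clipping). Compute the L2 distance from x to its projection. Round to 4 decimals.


Project each component onto [-5, 8].
clip(-2.8051) = -2.8051, clip(-6.5792) = -5.0, clip(7.8782) = 7.8782
Projection = [-2.8051, -5.0, 7.8782]
Squared diffs: [0.0, 2.4939, 0.0]
Distance = sqrt(2.4939) = 1.5792


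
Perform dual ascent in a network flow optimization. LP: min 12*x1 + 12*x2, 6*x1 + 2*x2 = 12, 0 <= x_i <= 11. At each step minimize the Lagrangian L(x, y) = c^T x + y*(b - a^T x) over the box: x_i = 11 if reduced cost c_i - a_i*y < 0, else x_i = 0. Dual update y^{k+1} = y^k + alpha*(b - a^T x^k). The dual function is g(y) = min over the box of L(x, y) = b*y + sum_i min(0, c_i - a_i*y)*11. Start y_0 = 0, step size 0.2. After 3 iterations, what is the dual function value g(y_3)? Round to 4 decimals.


Dual ascent for LP: min 12*x1 + 12*x2, 6*x1 + 2*x2 = 12, 0 <= x_i <= 11
Step 1: y^k = 0.0, reduced costs: (12.0, 12.0)
  x^k = (0.0, 0.0), subgradient = b - a^T x = 12.0
  y^{k+1} = 0.0 + 0.2*12.0 = 2.4
Step 2: y^k = 2.4, reduced costs: (-2.4, 7.2)
  x^k = (11.0, 0.0), subgradient = b - a^T x = -54.0
  y^{k+1} = 2.4 + 0.2*-54.0 = -8.4
Step 3: y^k = -8.4, reduced costs: (62.4, 28.8)
  x^k = (0.0, 0.0), subgradient = b - a^T x = 12.0
  y^{k+1} = -8.4 + 0.2*12.0 = -6.0
Dual objective at y_3 = -6.0: reduced costs (48.0, 24.0), box minimizer x = (0.0, 0.0)
g(y_3) = b*y + (c1 - a1*y)*x1 + (c2 - a2*y)*x2 = 12*(-6.0) + 48.0*0.0 + 24.0*0.0 = -72.0 + 0.0 + 0.0 = -72.0


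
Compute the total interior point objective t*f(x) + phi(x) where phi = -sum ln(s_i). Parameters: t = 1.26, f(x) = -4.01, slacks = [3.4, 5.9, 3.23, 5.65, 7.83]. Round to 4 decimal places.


Step 1: Compute log-barrier.
ln values: [1.2238, 1.775, 1.1725, 1.7317, 2.058]
phi = -(1.2238 + 1.775 + 1.1725 + 1.7317 + 2.058) = -7.9608
Step 2: Compute augmented objective.
t*f(x) = 1.26*-4.01 = -5.0526
Total = -5.0526 - 7.9608 = -13.0134


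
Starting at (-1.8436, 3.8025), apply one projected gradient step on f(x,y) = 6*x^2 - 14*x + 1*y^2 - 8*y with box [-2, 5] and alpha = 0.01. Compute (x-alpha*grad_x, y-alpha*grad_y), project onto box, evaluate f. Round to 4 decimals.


Step 1: Compute gradient at (-1.8436, 3.8025).
grad_x = 2*6*-1.8436 - 14 = -36.1232
grad_y = 2*1*3.8025 - 8 = -0.395
Step 2: Gradient step.
x_raw = -1.8436 - 0.01*-36.1232 = -1.4824
y_raw = 3.8025 - 0.01*-0.395 = 3.8065
Step 3: Project onto [-2, 5].
x_proj = clip(-1.4824) = -1.4824
y_proj = clip(3.8065) = 3.8065
Step 4: Evaluate f.
f(-1.4824, 3.8065) = 17.9751


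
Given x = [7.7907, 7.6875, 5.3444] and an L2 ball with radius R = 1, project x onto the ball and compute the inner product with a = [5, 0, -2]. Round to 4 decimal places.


Step 1: Compute ||x|| (intermediates to 6 decimals).
||x|| = sqrt(7.7907^2 + 7.6875^2 + 5.3444^2) = 12.180118
Step 2: Project.
Since ||x|| > R, scale = R/||x|| = 1/12.180118 = 0.082101, proj(x) = scale * x
proj(x) = [0.639624, 0.631151, 0.438781]
Step 3: Dot product.
a^T * proj(x) = 5*0.639624 + 0*0.631151 - 2*0.438781 = 2.3206


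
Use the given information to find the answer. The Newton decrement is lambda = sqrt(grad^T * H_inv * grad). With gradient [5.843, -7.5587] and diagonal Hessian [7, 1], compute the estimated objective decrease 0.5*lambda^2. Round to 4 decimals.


Step 1: H is diagonal, so H^(-1) * g = [0.8347, -7.5587].
Step 2: g^T H^(-1) g = sum_i g_i^2 / H_ii
  = (5.843)^2/7 + (-7.5587)^2/1
  = 4.8772 + 57.1339 = 62.0112
Step 3: Objective decrease = 0.5 * g^T H^(-1) g = 31.0056


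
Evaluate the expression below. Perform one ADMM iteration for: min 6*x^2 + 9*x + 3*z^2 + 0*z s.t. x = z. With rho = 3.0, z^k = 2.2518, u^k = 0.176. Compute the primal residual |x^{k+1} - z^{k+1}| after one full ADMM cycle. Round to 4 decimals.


ADMM iteration with rho = 3.0, z^k = 2.2518, u^k = 0.176
Step 1: x-update.
Minimize 6*x^2 + 9*x + (3.0/2)*(x - 2.2518 + 0.176)^2
FOC: (2*6 + 3.0)*x = -9 + 3.0*(2.2518 - 0.176)
x^{k+1} = -0.1848
Step 2: z-update.
Minimize 3*z^2 + 0*z + (3.0/2)*(-0.1848 - z + 0.176)^2
FOC: (2*3 + 3.0)*z = 0 + 3.0*(-0.1848 + 0.176)
z^{k+1} = -0.0029
Step 3: u-update.
u^{k+1} = 0.176 - 0.1848 + 0.0029 = -0.0059
Step 4: Primal residual = |-0.1848 + 0.0029| = 0.1819


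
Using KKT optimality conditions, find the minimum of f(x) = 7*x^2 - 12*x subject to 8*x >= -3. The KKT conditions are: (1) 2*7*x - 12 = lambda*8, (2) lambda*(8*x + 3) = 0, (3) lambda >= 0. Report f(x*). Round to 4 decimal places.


Step 1: Try lambda = 0 (constraint inactive).
Stationarity: 2*7*x - 12 = 0
x* = 12/(2*7) = 6/7 = 0.8571 (rounded; the exact value 6/7 is used below)
Check constraint: 8*0.8571 = 6.8568 >= -3 -- satisfied.
Step 2: Compute optimal value.
f(x*) = 7*(6/7)^2 - 12*(6/7) = -5.1429


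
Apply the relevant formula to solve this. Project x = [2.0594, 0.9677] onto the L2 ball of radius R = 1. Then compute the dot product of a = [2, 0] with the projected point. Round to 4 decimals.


Step 1: Compute ||x|| (intermediates to 6 decimals).
||x|| = sqrt(2.0594^2 + 0.9677^2) = 2.275428
Step 2: Project.
Since ||x|| > R, scale = R/||x|| = 1/2.275428 = 0.439478, proj(x) = scale * x
proj(x) = [0.905061, 0.425283]
Step 3: Dot product.
a^T * proj(x) = 2*0.905061 + 0*0.425283 = 1.8101


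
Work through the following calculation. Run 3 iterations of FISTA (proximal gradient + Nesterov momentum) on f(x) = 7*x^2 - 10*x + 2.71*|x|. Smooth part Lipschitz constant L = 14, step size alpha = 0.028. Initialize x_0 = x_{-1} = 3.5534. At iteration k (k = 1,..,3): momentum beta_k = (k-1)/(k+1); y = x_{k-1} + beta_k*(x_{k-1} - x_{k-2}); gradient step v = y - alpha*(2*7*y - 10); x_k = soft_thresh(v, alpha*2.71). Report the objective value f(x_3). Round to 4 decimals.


FISTA on f(x) = 7*x^2 - 10*x + 2.71*|x|
L = 14, alpha = 0.028
Iteration 1: beta = 0.0, y = 3.5534 + 0.0*(3.5534 - 3.5534) = 3.5534
  grad(y) = 39.7476, v = y - alpha*grad = 2.4405
  prox(v) = soft_thresh(2.4405, 0.0759) = 2.3646
Iteration 2: beta = 0.3333, y = 2.3646 + 0.3333*(2.3646 - 3.5534) = 1.9683
  grad(y) = 17.5564, v = y - alpha*grad = 1.4767
  prox(v) = soft_thresh(1.4767, 0.0759) = 1.4009
Iteration 3: beta = 0.5, y = 1.4009 + 0.5*(1.4009 - 2.3646) = 0.919
  grad(y) = 2.8659, v = y - alpha*grad = 0.8387
  prox(v) = soft_thresh(0.8387, 0.0759) = 0.7629
f(x_3) = 7*0.7629^2 - 10*0.7629 + 2.71*|0.7629| = -1.4875


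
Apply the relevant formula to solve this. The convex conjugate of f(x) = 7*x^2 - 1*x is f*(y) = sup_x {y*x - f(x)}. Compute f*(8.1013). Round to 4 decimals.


f*(y) = sup_x {y*x - a*x^2 - b*x} = sup_x {(y-b)*x - a*x^2}
FOC: (y - b) - 2a*x = 0 => x* = (y - b)/(2a)
x* = (8.1013 + 1)/(2*7) = 0.6501
f*(8.1013) = (y-b)^2/(4a) = (8.1013 + 1)^2/(4*7)
= 82.8337/28 = 2.9583


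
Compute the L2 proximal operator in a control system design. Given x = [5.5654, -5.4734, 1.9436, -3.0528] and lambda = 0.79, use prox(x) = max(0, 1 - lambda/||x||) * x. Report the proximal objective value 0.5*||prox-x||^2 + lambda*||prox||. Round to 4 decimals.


Step 1: Compute ||x||.
||x|| = 8.604
Step 2: Compute scaling factor.
scale = max(0, 1 - 0.79/8.604) = 0.9082
Step 3: prox(x) = [5.0544, -4.9708, 1.7651, -2.7725]
||prox(x)|| = 7.814
Step 4: Proximal objective.
0.5*||prox-x||^2 = 0.3121
lambda*||prox|| = 6.1731
Total = 6.4851


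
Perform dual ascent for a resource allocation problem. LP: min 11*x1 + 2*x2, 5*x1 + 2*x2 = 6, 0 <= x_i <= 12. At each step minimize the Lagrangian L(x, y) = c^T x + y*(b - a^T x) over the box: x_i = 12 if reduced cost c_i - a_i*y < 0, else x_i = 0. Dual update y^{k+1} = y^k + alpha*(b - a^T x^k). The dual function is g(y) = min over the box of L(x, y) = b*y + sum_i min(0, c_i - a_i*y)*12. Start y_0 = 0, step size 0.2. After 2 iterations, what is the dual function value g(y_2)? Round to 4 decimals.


Dual ascent for LP: min 11*x1 + 2*x2, 5*x1 + 2*x2 = 6, 0 <= x_i <= 12
Step 1: y^k = 0.0, reduced costs: (11.0, 2.0)
  x^k = (0.0, 0.0), subgradient = b - a^T x = 6.0
  y^{k+1} = 0.0 + 0.2*6.0 = 1.2
Step 2: y^k = 1.2, reduced costs: (5.0, -0.4)
  x^k = (0.0, 12.0), subgradient = b - a^T x = -18.0
  y^{k+1} = 1.2 + 0.2*-18.0 = -2.4
Dual objective at y_2 = -2.4: reduced costs (23.0, 6.8), box minimizer x = (0.0, 0.0)
g(y_2) = b*y + (c1 - a1*y)*x1 + (c2 - a2*y)*x2 = 6*(-2.4) + 23.0*0.0 + 6.8*0.0 = -14.4 + 0.0 + 0.0 = -14.4


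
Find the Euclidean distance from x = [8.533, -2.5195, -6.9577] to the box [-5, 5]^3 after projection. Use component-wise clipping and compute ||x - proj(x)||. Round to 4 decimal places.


Project each component onto [-5, 5].
clip(8.533) = 5.0, clip(-2.5195) = -2.5195, clip(-6.9577) = -5.0
Projection = [5.0, -2.5195, -5.0]
Squared diffs: [12.4821, 0.0, 3.8326]
Distance = sqrt(16.3147) = 4.0391


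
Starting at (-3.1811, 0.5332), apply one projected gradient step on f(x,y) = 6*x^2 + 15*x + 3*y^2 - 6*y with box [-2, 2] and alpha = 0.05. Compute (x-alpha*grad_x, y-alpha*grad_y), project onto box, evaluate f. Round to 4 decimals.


Step 1: Compute gradient at (-3.1811, 0.5332).
grad_x = 2*6*-3.1811 + 15 = -23.1732
grad_y = 2*3*0.5332 - 6 = -2.8008
Step 2: Gradient step.
x_raw = -3.1811 - 0.05*-23.1732 = -2.0224
y_raw = 0.5332 - 0.05*-2.8008 = 0.6732
Step 3: Project onto [-2, 2].
x_proj = clip(-2.0224) = -2.0
y_proj = clip(0.6732) = 0.6732
Step 4: Evaluate f.
f(-2.0, 0.6732) = -8.6797


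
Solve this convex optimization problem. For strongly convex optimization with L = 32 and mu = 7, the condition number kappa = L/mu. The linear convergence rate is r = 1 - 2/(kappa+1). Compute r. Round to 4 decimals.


Step 1: Compute the condition number.
kappa = L/mu = 32/7 = 4.5714
Step 2: Compute the convergence rate.
r = 1 - 2/(kappa + 1) = 1 - 2*mu/(L + mu) = (L - mu)/(L + mu) = 25/39 = 0.641


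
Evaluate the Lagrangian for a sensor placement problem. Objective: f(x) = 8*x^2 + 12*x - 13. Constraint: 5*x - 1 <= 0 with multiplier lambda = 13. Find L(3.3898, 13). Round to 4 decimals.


Step 1: Evaluate f(x).
f(3.3898) = 8*3.3898^2 + 12*3.3898 - 13 = 119.6036
Step 2: Evaluate g(x).
g(3.3898) = 5*3.3898 - 1 = 15.949
Step 3: Compute Lagrangian.
L = 119.6036 + 13*15.949 = 326.9406


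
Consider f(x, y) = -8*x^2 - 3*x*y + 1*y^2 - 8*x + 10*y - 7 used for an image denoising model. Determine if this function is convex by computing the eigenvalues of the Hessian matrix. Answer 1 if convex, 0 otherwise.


The Hessian of f(x,y) = -8*x^2 - 3*x*y + 1*y^2 - 8*x + 10*y - 7 is:
H = [[-16, -3], [-3, 2]]
Trace = -16 + 2 = -14
Determinant = -16*2 - (-3)^2 = -41
Discriminant = (-14)^2 - 4*-41 = 360.0
Eigenvalues: lambda_1 = -16.4868, lambda_2 = 2.4868
The function is not convex.

0


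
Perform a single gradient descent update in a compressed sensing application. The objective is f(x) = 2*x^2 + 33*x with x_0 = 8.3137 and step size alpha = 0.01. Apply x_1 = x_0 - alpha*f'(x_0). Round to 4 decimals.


We compute the gradient at x_0 and apply the update.
f'(x) = 4*x + 33
f'(8.3137) = 4*8.3137 + 33 = 66.2548
x_1 = 8.3137 - 0.01*66.2548 = 7.6512


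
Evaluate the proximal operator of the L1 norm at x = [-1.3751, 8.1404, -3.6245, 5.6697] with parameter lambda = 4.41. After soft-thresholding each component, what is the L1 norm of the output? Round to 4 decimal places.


Soft-thresholding with lambda = 4.41:
prox(-1.3751) = sign(-1.3751)*max(|-1.3751| - 4.41, 0) = 0.0
prox(8.1404) = sign(8.1404)*max(|8.1404| - 4.41, 0) = 3.7304
prox(-3.6245) = sign(-3.6245)*max(|-3.6245| - 4.41, 0) = 0.0
prox(5.6697) = sign(5.6697)*max(|5.6697| - 4.41, 0) = 1.2597
prox(x) = [0.0, 3.7304, 0.0, 1.2597]
||prox(x)||_1 = 0.0 + 3.7304 + 0.0 + 1.2597 = 4.9901


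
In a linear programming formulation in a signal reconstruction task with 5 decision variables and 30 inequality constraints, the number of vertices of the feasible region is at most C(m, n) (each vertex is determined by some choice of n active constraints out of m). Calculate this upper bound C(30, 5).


Each vertex corresponds to some choice of n active constraints out of m, so the number of vertices is at most C(m, n) = m! / (n!(m-n)!).
m = 30, n = 5
Numerator: 30 * 29 * 28 * 27 * 26
Denominator: 5! = 120
C(30, 5) = 142506


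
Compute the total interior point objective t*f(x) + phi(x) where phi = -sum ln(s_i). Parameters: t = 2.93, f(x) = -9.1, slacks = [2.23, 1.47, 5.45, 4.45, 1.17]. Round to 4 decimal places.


Step 1: Compute log-barrier.
ln values: [0.802, 0.3853, 1.6956, 1.4929, 0.157]
phi = -(0.802 + 0.3853 + 1.6956 + 1.4929 + 0.157) = -4.5328
Step 2: Compute augmented objective.
t*f(x) = 2.93*-9.1 = -26.663
Total = -26.663 - 4.5328 = -31.1958


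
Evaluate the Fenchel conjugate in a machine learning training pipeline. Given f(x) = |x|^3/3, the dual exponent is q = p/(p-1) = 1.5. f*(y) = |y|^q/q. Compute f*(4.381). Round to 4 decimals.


The conjugate exponent q satisfies 1/p + 1/q = 1.
p = 3, so q = 3/(3 - 1) = 1.5
|y|^q = 4.381^1.5 = 9.1698
f*(4.381) = 9.1698 / 1.5 = 6.1132


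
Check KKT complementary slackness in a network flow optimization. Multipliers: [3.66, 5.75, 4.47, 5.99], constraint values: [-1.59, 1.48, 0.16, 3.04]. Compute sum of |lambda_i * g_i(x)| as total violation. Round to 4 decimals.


KKT complementary slackness check:
lambda_1 * g_1 = 3.66 * -1.59 = -5.8194
lambda_2 * g_2 = 5.75 * 1.48 = 8.51
lambda_3 * g_3 = 4.47 * 0.16 = 0.7152
lambda_4 * g_4 = 5.99 * 3.04 = 18.2096
Total violation = 5.8194 + 8.51 + 0.7152 + 18.2096 = 33.2542
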